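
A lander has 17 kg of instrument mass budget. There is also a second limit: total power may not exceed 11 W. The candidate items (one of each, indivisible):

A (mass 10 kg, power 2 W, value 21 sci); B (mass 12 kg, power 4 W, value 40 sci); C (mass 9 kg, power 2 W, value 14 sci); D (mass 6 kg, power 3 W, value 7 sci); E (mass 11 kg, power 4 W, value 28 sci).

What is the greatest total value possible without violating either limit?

40 sci

Feasible sets respecting both limits:
- B: mass 12, power 4, value 40
- D+E: mass 17, power 7, value 35
- A+D: mass 16, power 5, value 28
Best: 40 sci.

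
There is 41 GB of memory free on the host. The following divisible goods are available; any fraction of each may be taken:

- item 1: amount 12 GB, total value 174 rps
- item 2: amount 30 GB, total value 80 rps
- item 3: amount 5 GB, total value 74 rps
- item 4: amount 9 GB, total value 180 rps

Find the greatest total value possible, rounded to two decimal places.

Take in order of value per unit:
- item 4 (180/9 per unit): all 9 → value 180, running total 180.00
- item 3 (74/5 per unit): all 5 → value 74, running total 254.00
- item 1 (174/12 per unit): all 12 → value 174, running total 428.00
- item 2 (80/30 per unit): 15 of 30 → value 15×80/30 = 40.0000, running total 468.00
Total 468.00.

468.00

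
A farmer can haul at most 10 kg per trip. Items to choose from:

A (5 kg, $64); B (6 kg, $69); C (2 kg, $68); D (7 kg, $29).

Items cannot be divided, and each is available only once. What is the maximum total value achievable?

Check high-value combinations within 10 kg:
- B+C: weight 6+2=8, value 69+68=137
- A+C: weight 5+2=7, value 64+68=132
- C+D: weight 2+7=9, value 68+29=97
- B: weight 6, value 69
Best: $137.

$137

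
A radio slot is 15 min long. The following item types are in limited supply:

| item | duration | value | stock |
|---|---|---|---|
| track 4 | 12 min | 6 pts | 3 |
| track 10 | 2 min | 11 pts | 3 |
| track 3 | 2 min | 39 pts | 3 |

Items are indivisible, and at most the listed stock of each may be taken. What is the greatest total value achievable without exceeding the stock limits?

Best selections within duration 15 and stock limits:
- 3×track 10 + 3×track 3: duration 12, value 150
- 2×track 10 + 3×track 3: duration 10, value 139
- 1×track 10 + 3×track 3: duration 8, value 128
Best: 150 pts.

150 pts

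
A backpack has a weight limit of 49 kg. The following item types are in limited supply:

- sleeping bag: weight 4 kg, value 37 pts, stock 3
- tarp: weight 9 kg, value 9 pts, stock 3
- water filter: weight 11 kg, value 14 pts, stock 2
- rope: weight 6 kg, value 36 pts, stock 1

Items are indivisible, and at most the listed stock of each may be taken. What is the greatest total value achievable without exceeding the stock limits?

Top feasible selections:
- 3×sleeping bag + 1×tarp + 2×water filter + 1×rope: weight 49, value 184
- 3×sleeping bag + 2×tarp + 1×water filter + 1×rope: weight 47, value 179
- 3×sleeping bag + 2×water filter + 1×rope: weight 40, value 175
Best: 184 pts.

184 pts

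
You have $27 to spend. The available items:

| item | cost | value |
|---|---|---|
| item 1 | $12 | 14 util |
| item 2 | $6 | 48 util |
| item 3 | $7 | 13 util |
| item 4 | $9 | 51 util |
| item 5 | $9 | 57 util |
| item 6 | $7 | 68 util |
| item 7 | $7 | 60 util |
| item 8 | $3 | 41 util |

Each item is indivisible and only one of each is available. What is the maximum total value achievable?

226 util

Check high-value combinations within $27:
- item 5+item 6+item 7+item 8: cost 9+7+7+3=26, value 57+68+60+41=226
- item 4+item 6+item 7+item 8: cost 9+7+7+3=26, value 51+68+60+41=220
- item 2+item 6+item 7+item 8: cost 6+7+7+3=23, value 48+68+60+41=217
- item 2+item 5+item 6+item 8: cost 6+9+7+3=25, value 48+57+68+41=214
Best: 226 util.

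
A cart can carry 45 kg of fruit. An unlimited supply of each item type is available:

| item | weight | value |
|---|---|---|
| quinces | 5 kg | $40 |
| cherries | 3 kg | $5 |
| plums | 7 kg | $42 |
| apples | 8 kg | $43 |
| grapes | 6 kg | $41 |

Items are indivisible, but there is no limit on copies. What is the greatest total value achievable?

$360

Best value-per-unit is quinces at 40/5, and filling with it alone uses weight 9×5=45. No mix of the others beats 9×40 = 360.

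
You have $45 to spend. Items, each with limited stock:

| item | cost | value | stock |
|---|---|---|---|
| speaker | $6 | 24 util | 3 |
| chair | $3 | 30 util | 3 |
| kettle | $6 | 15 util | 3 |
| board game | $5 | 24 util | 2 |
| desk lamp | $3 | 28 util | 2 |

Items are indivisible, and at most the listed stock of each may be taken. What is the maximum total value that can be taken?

266 util

Best selections within cost 45 and stock limits:
- 3×speaker + 3×chair + 2×board game + 2×desk lamp: cost 43, value 266
- 2×speaker + 3×chair + 1×kettle + 2×board game + 2×desk lamp: cost 43, value 257
- 3×speaker + 3×chair + 1×kettle + 1×board game + 2×desk lamp: cost 44, value 257
- 1×speaker + 3×chair + 2×kettle + 2×board game + 2×desk lamp: cost 43, value 248
Best: 266 util.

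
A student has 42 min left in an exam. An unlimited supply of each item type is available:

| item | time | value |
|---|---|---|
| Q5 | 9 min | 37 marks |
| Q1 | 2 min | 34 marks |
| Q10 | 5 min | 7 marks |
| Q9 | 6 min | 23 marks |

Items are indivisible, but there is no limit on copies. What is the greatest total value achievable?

Best value-per-unit is Q1 at 34/2, and filling with it alone uses time 21×2=42. No mix of the others beats 21×34 = 714.

714 marks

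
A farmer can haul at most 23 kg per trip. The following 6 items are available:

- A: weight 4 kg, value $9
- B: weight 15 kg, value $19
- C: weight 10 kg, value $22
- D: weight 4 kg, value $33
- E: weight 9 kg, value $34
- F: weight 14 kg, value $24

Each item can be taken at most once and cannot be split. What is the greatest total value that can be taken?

$89

This is a 0/1 knapsack; check combinations near the capacity.
- C+D+E: weight 10+4+9=23, value 22+33+34=89
- A+D+E: weight 4+4+9=17, value 9+33+34=76
- D+E: weight 4+9=13, value 33+34=67
- A+D+F: weight 4+4+14=22, value 9+33+24=66
- A+C+E: weight 4+10+9=23, value 9+22+34=65
Best: $89.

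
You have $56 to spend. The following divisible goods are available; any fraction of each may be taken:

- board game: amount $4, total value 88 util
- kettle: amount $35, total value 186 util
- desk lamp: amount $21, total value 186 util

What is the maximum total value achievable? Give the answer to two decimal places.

Take in order of value per unit:
- board game (88/4 per unit): all 4 → value 88, running total 88.00
- desk lamp (186/21 per unit): all 21 → value 186, running total 274.00
- kettle (186/35 per unit): 31 of 35 → value 31×186/35 = 164.7429, running total 438.74
Total 438.74.

438.74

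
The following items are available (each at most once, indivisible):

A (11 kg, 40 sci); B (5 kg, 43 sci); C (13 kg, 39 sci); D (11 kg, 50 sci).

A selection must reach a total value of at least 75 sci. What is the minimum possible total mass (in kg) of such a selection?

Subsets with value ≥ 75, sorted by total mass:
- B+D: mass 16, value 93
- A+B: mass 16, value 83
Minimum mass: 16 kg.

16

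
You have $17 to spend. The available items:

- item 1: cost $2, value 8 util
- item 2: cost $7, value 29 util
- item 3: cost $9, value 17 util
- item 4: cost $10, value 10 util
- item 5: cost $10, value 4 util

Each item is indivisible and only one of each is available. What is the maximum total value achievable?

Check high-value combinations within $17:
- item 2+item 3: cost 7+9=16, value 29+17=46
- item 2+item 4: cost 7+10=17, value 29+10=39
- item 1+item 2: cost 2+7=9, value 8+29=37
- item 2+item 5: cost 7+10=17, value 29+4=33
- item 2: cost 7, value 29
Best: 46 util.

46 util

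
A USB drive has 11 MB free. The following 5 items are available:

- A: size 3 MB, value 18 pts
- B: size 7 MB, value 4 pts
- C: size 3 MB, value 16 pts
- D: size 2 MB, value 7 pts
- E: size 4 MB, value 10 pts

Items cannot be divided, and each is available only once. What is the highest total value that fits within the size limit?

44 pts

Check high-value combinations within 11 MB:
- A+C+E: size 3+3+4=10, value 18+16+10=44
- A+C+D: size 3+3+2=8, value 18+16+7=41
- A+D+E: size 3+2+4=9, value 18+7+10=35
- A+C: size 3+3=6, value 18+16=34
Best: 44 pts.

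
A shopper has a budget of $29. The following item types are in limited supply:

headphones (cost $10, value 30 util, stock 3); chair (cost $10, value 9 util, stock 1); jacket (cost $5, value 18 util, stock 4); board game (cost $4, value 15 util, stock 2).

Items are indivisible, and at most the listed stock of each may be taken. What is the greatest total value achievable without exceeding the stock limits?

Top feasible selections:
- 4×jacket + 2×board game: cost 28, value 102
- 1×headphones + 3×jacket + 1×board game: cost 29, value 99
- 1×headphones + 2×jacket + 2×board game: cost 28, value 96
- 2×headphones + 1×jacket + 1×board game: cost 29, value 93
Best: 102 util.

102 util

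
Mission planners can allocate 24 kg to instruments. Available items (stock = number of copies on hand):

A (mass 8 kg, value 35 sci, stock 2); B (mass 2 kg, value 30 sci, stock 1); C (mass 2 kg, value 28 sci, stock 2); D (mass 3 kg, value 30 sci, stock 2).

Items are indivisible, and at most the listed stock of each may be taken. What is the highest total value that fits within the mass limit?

Top feasible selections:
- 1×A + 1×B + 2×C + 2×D: mass 20, value 181
- 2×A + 1×B + 2×D: mass 24, value 160
Best: 181 sci.

181 sci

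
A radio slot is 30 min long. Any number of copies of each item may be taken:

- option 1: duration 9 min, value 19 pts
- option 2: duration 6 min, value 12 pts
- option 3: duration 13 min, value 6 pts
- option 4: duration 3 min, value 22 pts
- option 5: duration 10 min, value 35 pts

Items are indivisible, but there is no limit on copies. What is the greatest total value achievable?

Best value-per-unit is option 4 at 22/3, and filling with it alone uses duration 10×3=30. No mix of the others beats 10×22 = 220.

220 pts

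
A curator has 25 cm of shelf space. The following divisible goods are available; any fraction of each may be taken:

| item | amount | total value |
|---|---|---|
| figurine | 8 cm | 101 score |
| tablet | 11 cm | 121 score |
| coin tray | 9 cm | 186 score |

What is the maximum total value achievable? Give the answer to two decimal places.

375.00

Take in order of value per unit:
- coin tray (186/9 per unit): all 9 → value 186, running total 186.00
- figurine (101/8 per unit): all 8 → value 101, running total 287.00
- tablet (121/11 per unit): 8 of 11 → value 8×121/11 = 88.0000, running total 375.00
Total 375.00.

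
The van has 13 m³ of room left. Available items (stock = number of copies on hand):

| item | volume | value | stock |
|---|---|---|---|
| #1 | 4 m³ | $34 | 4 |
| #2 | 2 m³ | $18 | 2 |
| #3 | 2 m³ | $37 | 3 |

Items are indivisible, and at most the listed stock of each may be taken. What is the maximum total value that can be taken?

$163

Best selections within volume 13 and stock limits:
- 1×#1 + 1×#2 + 3×#3: volume 12, value 163
- 2×#2 + 3×#3: volume 10, value 147
Best: $163.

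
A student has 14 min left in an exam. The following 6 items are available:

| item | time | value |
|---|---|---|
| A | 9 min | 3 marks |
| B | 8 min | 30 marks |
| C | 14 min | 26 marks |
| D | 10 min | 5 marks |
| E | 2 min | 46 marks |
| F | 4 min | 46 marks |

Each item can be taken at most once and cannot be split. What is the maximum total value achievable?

Check high-value combinations within 14 min:
- B+E+F: time 8+2+4=14, value 30+46+46=122
- E+F: time 2+4=6, value 46+46=92
- B+E: time 8+2=10, value 30+46=76
- B+F: time 8+4=12, value 30+46=76
- D+E: time 10+2=12, value 5+46=51
Best: 122 marks.

122 marks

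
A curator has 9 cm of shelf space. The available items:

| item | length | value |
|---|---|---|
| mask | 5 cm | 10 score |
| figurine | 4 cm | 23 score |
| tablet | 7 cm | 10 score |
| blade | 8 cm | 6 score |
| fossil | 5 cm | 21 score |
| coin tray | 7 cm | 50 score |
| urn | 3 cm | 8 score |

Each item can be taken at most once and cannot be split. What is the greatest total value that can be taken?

Check high-value combinations within 9 cm:
- coin tray: length 7, value 50
- figurine+fossil: length 4+5=9, value 23+21=44
- mask+figurine: length 5+4=9, value 10+23=33
- figurine+urn: length 4+3=7, value 23+8=31
- fossil+urn: length 5+3=8, value 21+8=29
Best: 50 score.

50 score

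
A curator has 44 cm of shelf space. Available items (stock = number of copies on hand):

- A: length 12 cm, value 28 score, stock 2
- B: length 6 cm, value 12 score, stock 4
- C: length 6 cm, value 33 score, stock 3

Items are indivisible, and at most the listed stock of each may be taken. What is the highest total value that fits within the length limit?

155 score

Top feasible selections:
- 2×A + 3×C: length 42, value 155
- 1×A + 2×B + 3×C: length 42, value 151
Best: 155 score.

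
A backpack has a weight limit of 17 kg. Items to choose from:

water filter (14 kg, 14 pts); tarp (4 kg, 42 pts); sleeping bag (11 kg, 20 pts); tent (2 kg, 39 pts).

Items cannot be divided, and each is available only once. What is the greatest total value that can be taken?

101 pts

Check high-value combinations within 17 kg:
- tarp+sleeping bag+tent: weight 4+11+2=17, value 42+20+39=101
- tarp+tent: weight 4+2=6, value 42+39=81
- tarp+sleeping bag: weight 4+11=15, value 42+20=62
- sleeping bag+tent: weight 11+2=13, value 20+39=59
- water filter+tent: weight 14+2=16, value 14+39=53
Best: 101 pts.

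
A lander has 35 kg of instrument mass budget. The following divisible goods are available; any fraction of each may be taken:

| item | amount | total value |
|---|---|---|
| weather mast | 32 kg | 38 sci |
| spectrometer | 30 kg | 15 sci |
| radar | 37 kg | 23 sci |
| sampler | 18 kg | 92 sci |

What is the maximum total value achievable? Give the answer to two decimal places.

112.19

Take in order of value per unit:
- sampler (92/18 per unit): all 18 → value 92, running total 92.00
- weather mast (38/32 per unit): 17 of 32 → value 17×38/32 = 20.1875, running total 112.19
Total 112.19.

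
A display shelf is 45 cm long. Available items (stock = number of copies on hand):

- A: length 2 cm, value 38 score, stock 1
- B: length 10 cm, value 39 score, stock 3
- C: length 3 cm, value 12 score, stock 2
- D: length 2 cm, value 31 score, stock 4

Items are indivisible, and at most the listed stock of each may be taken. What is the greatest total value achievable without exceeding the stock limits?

291 score

Top feasible selections:
- 1×A + 3×B + 1×C + 4×D: length 43, value 291
- 1×A + 3×B + 4×D: length 40, value 279
- 1×A + 3×B + 2×C + 3×D: length 44, value 272
- 3×B + 2×C + 4×D: length 44, value 265
Best: 291 score.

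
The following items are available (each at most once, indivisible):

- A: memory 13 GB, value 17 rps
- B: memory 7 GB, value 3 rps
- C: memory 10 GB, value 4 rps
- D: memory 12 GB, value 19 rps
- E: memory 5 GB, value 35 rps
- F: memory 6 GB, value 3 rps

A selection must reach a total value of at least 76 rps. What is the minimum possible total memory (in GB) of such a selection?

43

Subsets with value ≥ 76, sorted by total memory:
- A+B+D+E+F: memory 43, value 77
- A+C+D+E+F: memory 46, value 78
Minimum memory: 43 GB.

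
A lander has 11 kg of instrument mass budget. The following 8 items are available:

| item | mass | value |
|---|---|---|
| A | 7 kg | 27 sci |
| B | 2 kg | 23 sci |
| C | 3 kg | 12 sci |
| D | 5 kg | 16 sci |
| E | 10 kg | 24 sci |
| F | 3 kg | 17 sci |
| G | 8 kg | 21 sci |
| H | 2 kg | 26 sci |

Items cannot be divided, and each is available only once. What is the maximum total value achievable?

Check high-value combinations within 11 kg:
- B+C+F+H: mass 2+3+3+2=10, value 23+12+17+26=78
- A+B+H: mass 7+2+2=11, value 27+23+26=76
- B+F+H: mass 2+3+2=7, value 23+17+26=66
- B+D+H: mass 2+5+2=9, value 23+16+26=65
- B+C+H: mass 2+3+2=7, value 23+12+26=61
Best: 78 sci.

78 sci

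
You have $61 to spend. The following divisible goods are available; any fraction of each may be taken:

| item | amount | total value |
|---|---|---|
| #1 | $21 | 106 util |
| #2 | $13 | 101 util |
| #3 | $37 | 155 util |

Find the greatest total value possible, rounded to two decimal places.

Take in order of value per unit:
- #2 (101/13 per unit): all 13 → value 101, running total 101.00
- #1 (106/21 per unit): all 21 → value 106, running total 207.00
- #3 (155/37 per unit): 27 of 37 → value 27×155/37 = 113.1081, running total 320.11
Total 320.11.

320.11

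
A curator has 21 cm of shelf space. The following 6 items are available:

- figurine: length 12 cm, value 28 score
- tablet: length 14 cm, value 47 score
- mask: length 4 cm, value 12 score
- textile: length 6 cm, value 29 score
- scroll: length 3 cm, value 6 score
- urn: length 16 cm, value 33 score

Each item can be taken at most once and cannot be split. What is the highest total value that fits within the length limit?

76 score

Check high-value combinations within 21 cm:
- tablet+textile: length 14+6=20, value 47+29=76
- tablet+mask+scroll: length 14+4+3=21, value 47+12+6=65
- figurine+textile+scroll: length 12+6+3=21, value 28+29+6=63
- tablet+mask: length 14+4=18, value 47+12=59
Best: 76 score.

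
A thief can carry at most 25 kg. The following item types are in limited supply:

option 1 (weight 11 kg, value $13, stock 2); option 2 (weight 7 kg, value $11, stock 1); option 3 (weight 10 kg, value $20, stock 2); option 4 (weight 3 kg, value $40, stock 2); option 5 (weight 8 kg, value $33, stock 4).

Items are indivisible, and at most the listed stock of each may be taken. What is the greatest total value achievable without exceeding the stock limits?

Top feasible selections:
- 2×option 4 + 2×option 5: weight 22, value 146
- 1×option 3 + 2×option 4 + 1×option 5: weight 24, value 133
- 1×option 1 + 2×option 4 + 1×option 5: weight 25, value 126
- 1×option 2 + 2×option 4 + 1×option 5: weight 21, value 124
Best: $146.

$146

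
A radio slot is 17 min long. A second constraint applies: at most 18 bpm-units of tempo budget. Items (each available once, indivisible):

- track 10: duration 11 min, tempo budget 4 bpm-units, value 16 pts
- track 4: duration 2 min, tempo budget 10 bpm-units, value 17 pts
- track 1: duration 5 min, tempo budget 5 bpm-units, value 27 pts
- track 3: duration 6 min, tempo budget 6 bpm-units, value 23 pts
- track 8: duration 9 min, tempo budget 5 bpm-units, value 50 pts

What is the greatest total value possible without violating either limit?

77 pts

Feasible sets respecting both limits:
- track 1+track 8: duration 14, tempo budget 10, value 77
- track 3+track 8: duration 15, tempo budget 11, value 73
- track 4+track 8: duration 11, tempo budget 15, value 67
Best: 77 pts.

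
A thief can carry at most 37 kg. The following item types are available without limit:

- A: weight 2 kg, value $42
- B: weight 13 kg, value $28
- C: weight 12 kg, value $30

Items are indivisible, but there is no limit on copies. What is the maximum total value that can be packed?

$756

Best value-per-unit is A at 42/2, and filling with it alone uses weight 18×2=36. No mix of the others beats 18×42 = 756.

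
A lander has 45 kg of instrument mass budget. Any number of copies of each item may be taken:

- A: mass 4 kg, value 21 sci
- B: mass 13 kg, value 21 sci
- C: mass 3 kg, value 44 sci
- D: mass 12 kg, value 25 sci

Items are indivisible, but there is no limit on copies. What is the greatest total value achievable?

660 sci

Best value-per-unit is C at 44/3, and filling with it alone uses mass 15×3=45. No mix of the others beats 15×44 = 660.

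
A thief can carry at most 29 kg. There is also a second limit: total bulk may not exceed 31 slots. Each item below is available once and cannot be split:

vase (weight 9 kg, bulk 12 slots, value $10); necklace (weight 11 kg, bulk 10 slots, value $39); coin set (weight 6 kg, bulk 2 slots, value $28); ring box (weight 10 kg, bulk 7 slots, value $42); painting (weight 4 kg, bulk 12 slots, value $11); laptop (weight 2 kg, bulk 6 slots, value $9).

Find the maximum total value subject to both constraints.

$118

Feasible sets respecting both limits:
- necklace+coin set+ring box+laptop: weight 29, bulk 25, value 118
- necklace+coin set+ring box: weight 27, bulk 19, value 109
- necklace+ring box+painting: weight 25, bulk 29, value 92
- necklace+ring box+laptop: weight 23, bulk 23, value 90
Best: $118.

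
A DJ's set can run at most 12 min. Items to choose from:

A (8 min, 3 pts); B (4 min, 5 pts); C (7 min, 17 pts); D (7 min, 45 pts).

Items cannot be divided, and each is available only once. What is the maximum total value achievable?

50 pts

This is a 0/1 knapsack; check combinations near the capacity.
- B+D: duration 4+7=11, value 5+45=50
- D: duration 7, value 45
- B+C: duration 4+7=11, value 5+17=22
- C: duration 7, value 17
Best: 50 pts.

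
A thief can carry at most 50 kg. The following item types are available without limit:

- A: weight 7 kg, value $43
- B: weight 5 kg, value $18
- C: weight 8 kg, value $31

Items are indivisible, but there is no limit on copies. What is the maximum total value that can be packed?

Best value-per-unit is A at 43/7, and filling with it alone uses weight 7×7=49. No mix of the others beats 7×43 = 301.

$301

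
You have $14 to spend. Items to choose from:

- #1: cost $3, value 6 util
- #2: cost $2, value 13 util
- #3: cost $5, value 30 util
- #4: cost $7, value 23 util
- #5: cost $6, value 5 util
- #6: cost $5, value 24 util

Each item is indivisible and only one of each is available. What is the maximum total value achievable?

Check high-value combinations within $14:
- #2+#3+#6: cost 2+5+5=12, value 13+30+24=67
- #2+#3+#4: cost 2+5+7=14, value 13+30+23=66
- #1+#3+#6: cost 3+5+5=13, value 6+30+24=60
- #2+#4+#6: cost 2+7+5=14, value 13+23+24=60
- #3+#6: cost 5+5=10, value 30+24=54
Best: 67 util.

67 util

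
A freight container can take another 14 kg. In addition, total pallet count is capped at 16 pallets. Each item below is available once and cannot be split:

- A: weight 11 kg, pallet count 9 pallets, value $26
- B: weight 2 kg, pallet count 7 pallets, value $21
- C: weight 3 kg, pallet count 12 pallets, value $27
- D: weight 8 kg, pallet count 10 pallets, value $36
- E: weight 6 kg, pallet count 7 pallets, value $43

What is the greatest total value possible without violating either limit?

Feasible sets respecting both limits:
- B+E: weight 8, pallet count 14, value 64
- A+B: weight 13, pallet count 16, value 47
- E: weight 6, pallet count 7, value 43
- D: weight 8, pallet count 10, value 36
Best: $64.

$64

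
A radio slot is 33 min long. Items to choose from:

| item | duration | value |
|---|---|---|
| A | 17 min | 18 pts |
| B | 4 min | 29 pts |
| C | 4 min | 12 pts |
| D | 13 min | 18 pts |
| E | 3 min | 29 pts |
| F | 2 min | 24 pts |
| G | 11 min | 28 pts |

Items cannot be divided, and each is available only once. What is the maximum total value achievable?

128 pts

Check high-value combinations within 33 min:
- B+D+E+F+G: duration 4+13+3+2+11=33, value 29+18+29+24+28=128
- B+C+E+F+G: duration 4+4+3+2+11=24, value 29+12+29+24+28=122
- B+C+D+E+F: duration 4+4+13+3+2=26, value 29+12+18+29+24=112
- A+B+C+E+F: duration 17+4+4+3+2=30, value 18+29+12+29+24=112
- C+D+E+F+G: duration 4+13+3+2+11=33, value 12+18+29+24+28=111
Best: 128 pts.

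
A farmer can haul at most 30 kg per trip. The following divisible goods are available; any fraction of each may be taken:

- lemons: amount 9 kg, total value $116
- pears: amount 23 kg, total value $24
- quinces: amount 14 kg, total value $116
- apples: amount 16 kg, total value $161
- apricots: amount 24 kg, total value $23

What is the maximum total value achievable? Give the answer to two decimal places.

Take in order of value per unit:
- lemons (116/9 per unit): all 9 → value 116, running total 116.00
- apples (161/16 per unit): all 16 → value 161, running total 277.00
- quinces (116/14 per unit): 5 of 14 → value 5×116/14 = 41.4286, running total 318.43
Total 318.43.

318.43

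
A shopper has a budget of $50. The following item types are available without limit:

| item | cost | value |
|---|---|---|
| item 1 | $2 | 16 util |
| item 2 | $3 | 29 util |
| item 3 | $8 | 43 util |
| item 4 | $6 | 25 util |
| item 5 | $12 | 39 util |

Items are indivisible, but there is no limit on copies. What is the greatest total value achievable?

Best value-per-unit is item 2 at 29/3; filling with it alone gives 16×29 = 464.
Optimal mix: 1×item 1 + 16×item 2 → cost 50, value 480.

480 util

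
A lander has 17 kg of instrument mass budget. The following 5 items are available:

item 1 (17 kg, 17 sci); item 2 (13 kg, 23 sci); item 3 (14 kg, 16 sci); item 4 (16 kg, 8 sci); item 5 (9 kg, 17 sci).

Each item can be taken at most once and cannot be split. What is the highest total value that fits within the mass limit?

Check high-value combinations within 17 kg:
- item 2: mass 13, value 23
- item 5: mass 9, value 17
- item 1: mass 17, value 17
- item 3: mass 14, value 16
Best: 23 sci.

23 sci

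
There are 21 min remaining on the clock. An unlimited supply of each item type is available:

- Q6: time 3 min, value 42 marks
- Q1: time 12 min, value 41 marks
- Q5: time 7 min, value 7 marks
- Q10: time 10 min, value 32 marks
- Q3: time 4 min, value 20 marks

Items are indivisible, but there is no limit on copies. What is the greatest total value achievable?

Best value-per-unit is Q6 at 42/3, and filling with it alone uses time 7×3=21. No mix of the others beats 7×42 = 294.

294 marks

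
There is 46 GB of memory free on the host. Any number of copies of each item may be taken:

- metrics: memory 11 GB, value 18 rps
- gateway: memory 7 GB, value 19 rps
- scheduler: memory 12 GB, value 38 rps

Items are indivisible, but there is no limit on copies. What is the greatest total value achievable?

133 rps

Best value-per-unit is scheduler at 38/12; filling with it alone gives 3×38 = 114.
Optimal mix: 3×gateway + 2×scheduler → memory 45, value 133.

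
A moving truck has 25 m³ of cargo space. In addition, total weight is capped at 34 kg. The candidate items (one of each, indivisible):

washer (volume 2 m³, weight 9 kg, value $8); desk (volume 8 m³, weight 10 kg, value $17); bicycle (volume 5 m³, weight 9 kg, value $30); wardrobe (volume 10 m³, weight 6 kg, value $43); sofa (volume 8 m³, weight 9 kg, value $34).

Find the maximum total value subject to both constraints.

Feasible sets respecting both limits:
- washer+bicycle+wardrobe+sofa: volume 25, weight 33, value 115
- bicycle+wardrobe+sofa: volume 23, weight 24, value 107
- washer+desk+bicycle+wardrobe: volume 25, weight 34, value 98
- desk+bicycle+wardrobe: volume 23, weight 25, value 90
Best: $115.

$115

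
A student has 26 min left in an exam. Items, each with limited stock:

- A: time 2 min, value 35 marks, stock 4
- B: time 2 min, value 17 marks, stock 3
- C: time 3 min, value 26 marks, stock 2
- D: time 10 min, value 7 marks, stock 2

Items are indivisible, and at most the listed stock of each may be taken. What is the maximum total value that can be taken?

243 marks

Top feasible selections:
- 4×A + 3×B + 2×C: time 20, value 243
- 4×A + 2×B + 2×C: time 18, value 226
Best: 243 marks.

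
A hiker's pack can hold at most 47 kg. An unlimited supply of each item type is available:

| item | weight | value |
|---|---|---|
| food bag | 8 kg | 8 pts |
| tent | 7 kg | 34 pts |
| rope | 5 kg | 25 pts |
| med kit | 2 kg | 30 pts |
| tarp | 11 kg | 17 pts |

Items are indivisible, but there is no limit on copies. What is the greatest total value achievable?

690 pts

Best value-per-unit is med kit at 30/2, and filling with it alone uses weight 23×2=46. No mix of the others beats 23×30 = 690.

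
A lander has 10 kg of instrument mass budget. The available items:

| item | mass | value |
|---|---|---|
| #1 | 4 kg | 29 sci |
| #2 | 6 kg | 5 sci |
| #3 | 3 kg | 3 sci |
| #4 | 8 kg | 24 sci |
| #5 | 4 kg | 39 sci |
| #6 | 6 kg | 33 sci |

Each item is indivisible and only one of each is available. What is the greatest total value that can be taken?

Check high-value combinations within 10 kg:
- #5+#6: mass 4+6=10, value 39+33=72
- #1+#5: mass 4+4=8, value 29+39=68
- #1+#6: mass 4+6=10, value 29+33=62
- #2+#5: mass 6+4=10, value 5+39=44
- #3+#5: mass 3+4=7, value 3+39=42
Best: 72 sci.

72 sci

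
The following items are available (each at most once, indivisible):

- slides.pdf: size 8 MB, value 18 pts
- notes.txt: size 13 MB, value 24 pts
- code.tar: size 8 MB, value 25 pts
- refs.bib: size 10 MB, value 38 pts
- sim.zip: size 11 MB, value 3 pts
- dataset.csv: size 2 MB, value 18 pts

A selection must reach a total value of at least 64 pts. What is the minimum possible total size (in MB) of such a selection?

Subsets with value ≥ 64, sorted by total size:
- code.tar+refs.bib+dataset.csv: size 20, value 81
- slides.pdf+refs.bib+dataset.csv: size 20, value 74
- notes.txt+code.tar+dataset.csv: size 23, value 67
Minimum size: 20 MB.

20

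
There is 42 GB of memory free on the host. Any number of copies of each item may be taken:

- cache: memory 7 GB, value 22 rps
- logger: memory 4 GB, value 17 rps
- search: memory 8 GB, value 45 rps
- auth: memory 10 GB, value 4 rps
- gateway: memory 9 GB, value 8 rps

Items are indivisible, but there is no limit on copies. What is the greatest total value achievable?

Best value-per-unit is search at 45/8, and filling with it alone uses memory 5×8=40. No mix of the others beats 5×45 = 225.

225 rps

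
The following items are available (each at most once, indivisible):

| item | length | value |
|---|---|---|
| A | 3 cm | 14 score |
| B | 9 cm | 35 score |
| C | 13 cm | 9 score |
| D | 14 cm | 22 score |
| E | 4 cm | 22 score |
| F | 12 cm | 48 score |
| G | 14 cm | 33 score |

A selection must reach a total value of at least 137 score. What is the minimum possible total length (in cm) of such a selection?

Subsets with value ≥ 137, sorted by total length:
- B+E+F+G: length 39, value 138
- A+B+E+F+G: length 42, value 152
- A+B+D+E+F: length 42, value 141
- A+D+E+F+G: length 47, value 139
Minimum length: 39 cm.

39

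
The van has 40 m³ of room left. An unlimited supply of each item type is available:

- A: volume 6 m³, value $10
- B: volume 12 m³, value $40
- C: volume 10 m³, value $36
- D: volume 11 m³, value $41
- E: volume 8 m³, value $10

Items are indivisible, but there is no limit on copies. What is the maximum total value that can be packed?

Best value-per-unit is D at 41/11; filling with it alone gives 3×41 = 123.
Optimal mix: 4×C → volume 40, value 144.

$144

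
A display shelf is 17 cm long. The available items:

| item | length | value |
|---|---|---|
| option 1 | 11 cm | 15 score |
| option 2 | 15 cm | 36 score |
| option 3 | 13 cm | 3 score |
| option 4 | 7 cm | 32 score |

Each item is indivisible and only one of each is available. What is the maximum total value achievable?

36 score

This is a 0/1 knapsack; check combinations near the capacity.
- option 2: length 15, value 36
- option 4: length 7, value 32
- option 1: length 11, value 15
- option 3: length 13, value 3
Best: 36 score.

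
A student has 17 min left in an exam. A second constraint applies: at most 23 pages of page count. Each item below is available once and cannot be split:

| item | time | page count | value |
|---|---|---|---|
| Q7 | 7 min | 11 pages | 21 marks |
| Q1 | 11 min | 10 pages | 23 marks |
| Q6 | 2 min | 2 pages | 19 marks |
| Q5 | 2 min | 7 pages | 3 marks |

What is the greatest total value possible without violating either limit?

Feasible sets respecting both limits:
- Q1+Q6+Q5: time 15, page count 19, value 45
- Q7+Q6+Q5: time 11, page count 20, value 43
- Q1+Q6: time 13, page count 12, value 42
- Q7+Q6: time 9, page count 13, value 40
Best: 45 marks.

45 marks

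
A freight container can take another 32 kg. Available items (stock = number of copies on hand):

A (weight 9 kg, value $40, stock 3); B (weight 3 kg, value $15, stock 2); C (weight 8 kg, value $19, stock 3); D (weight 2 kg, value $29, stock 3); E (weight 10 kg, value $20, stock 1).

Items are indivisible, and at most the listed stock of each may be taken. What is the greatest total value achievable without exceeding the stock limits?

Best selections within weight 32 and stock limits:
- 2×A + 2×B + 3×D: weight 30, value 197
- 2×A + 1×C + 3×D: weight 32, value 186
- 2×A + 1×B + 3×D: weight 27, value 182
- 3×A + 2×D: weight 31, value 178
Best: $197.

$197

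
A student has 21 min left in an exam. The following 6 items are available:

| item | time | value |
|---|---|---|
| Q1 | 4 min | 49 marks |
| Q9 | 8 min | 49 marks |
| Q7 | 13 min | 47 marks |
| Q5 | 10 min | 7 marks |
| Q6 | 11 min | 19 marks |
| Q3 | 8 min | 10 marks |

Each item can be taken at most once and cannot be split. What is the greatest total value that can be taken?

108 marks

Check high-value combinations within 21 min:
- Q1+Q9+Q3: time 4+8+8=20, value 49+49+10=108
- Q1+Q9: time 4+8=12, value 49+49=98
- Q1+Q7: time 4+13=17, value 49+47=96
- Q9+Q7: time 8+13=21, value 49+47=96
Best: 108 marks.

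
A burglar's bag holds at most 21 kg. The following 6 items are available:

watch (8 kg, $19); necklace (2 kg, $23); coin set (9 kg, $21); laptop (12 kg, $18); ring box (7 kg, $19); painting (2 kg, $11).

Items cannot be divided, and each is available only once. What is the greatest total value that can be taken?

$74

This is a 0/1 knapsack; check combinations near the capacity.
- necklace+coin set+ring box+painting: weight 2+9+7+2=20, value 23+21+19+11=74
- watch+necklace+coin set+painting: weight 8+2+9+2=21, value 19+23+21+11=74
- watch+necklace+ring box+painting: weight 8+2+7+2=19, value 19+23+19+11=72
- necklace+coin set+ring box: weight 2+9+7=18, value 23+21+19=63
- watch+necklace+coin set: weight 8+2+9=19, value 19+23+21=63
Best: $74.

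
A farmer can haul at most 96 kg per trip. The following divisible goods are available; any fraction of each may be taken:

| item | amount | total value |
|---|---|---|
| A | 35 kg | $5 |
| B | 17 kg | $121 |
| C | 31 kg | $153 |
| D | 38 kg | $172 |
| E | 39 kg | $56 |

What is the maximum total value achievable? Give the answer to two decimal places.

460.36

Take in order of value per unit:
- B (121/17 per unit): all 17 → value 121, running total 121.00
- C (153/31 per unit): all 31 → value 153, running total 274.00
- D (172/38 per unit): all 38 → value 172, running total 446.00
- E (56/39 per unit): 10 of 39 → value 10×56/39 = 14.3590, running total 460.36
Total 460.36.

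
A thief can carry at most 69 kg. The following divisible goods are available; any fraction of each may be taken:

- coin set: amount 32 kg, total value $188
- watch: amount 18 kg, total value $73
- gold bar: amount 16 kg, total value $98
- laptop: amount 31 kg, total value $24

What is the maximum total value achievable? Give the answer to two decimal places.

Take in order of value per unit:
- gold bar (98/16 per unit): all 16 → value 98, running total 98.00
- coin set (188/32 per unit): all 32 → value 188, running total 286.00
- watch (73/18 per unit): all 18 → value 73, running total 359.00
- laptop (24/31 per unit): 3 of 31 → value 3×24/31 = 2.3226, running total 361.32
Total 361.32.

361.32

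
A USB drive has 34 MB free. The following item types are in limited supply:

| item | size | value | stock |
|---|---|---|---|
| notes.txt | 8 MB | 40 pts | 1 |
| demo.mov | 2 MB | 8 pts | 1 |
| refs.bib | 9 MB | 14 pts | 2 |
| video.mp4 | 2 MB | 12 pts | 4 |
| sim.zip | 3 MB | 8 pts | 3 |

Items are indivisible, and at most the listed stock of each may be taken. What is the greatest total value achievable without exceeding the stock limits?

126 pts

Best selections within size 34 and stock limits:
- 1×notes.txt + 1×demo.mov + 1×refs.bib + 4×video.mp4 + 2×sim.zip: size 33, value 126
- 1×notes.txt + 1×refs.bib + 4×video.mp4 + 3×sim.zip: size 34, value 126
Best: 126 pts.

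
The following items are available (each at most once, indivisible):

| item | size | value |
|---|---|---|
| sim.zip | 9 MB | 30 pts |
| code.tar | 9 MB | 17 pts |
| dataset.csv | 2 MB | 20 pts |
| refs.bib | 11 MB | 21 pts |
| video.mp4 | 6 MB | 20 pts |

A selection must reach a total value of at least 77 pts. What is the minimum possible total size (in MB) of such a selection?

Subsets with value ≥ 77, sorted by total size:
- sim.zip+code.tar+dataset.csv+video.mp4: size 26, value 87
- sim.zip+dataset.csv+refs.bib+video.mp4: size 28, value 91
Minimum size: 26 MB.

26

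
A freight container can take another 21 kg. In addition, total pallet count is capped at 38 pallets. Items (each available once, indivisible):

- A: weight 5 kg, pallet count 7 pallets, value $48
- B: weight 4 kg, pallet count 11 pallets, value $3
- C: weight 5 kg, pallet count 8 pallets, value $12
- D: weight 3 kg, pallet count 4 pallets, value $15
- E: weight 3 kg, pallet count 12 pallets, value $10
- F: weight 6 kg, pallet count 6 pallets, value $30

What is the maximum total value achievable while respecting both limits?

$105

Feasible sets respecting both limits:
- A+C+D+F: weight 19, pallet count 25, value 105
- A+D+E+F: weight 17, pallet count 29, value 103
- A+C+E+F: weight 19, pallet count 33, value 100
- A+B+D+F: weight 18, pallet count 28, value 96
Best: $105.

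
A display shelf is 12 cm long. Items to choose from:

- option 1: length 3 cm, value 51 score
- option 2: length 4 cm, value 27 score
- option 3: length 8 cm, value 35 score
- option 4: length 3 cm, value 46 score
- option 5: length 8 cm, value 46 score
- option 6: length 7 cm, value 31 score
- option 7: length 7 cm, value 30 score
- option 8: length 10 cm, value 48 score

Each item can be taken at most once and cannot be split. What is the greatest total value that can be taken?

124 score

Check high-value combinations within 12 cm:
- option 1+option 2+option 4: length 3+4+3=10, value 51+27+46=124
- option 1+option 4: length 3+3=6, value 51+46=97
- option 1+option 5: length 3+8=11, value 51+46=97
- option 4+option 5: length 3+8=11, value 46+46=92
Best: 124 score.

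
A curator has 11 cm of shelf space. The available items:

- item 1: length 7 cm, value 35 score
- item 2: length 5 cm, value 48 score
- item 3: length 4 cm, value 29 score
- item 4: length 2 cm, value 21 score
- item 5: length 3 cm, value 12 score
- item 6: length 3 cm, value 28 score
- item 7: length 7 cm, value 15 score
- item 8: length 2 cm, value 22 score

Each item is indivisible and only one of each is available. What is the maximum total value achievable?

100 score

This is a 0/1 knapsack; check combinations near the capacity.
- item 3+item 4+item 6+item 8: length 4+2+3+2=11, value 29+21+28+22=100
- item 2+item 3+item 8: length 5+4+2=11, value 48+29+22=99
- item 2+item 6+item 8: length 5+3+2=10, value 48+28+22=98
- item 2+item 3+item 4: length 5+4+2=11, value 48+29+21=98
- item 2+item 4+item 6: length 5+2+3=10, value 48+21+28=97
Best: 100 score.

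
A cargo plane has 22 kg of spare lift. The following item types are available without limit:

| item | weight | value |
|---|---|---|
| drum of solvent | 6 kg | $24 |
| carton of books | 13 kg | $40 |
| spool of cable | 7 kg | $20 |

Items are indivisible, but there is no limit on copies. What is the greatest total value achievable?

$72

Best value-per-unit is drum of solvent at 24/6, and filling with it alone uses weight 3×6=18. No mix of the others beats 3×24 = 72.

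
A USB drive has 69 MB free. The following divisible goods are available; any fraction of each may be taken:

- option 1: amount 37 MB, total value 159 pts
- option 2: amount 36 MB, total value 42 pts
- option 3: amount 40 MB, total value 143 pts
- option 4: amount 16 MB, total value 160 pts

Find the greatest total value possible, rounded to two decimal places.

376.20

Take in order of value per unit:
- option 4 (160/16 per unit): all 16 → value 160, running total 160.00
- option 1 (159/37 per unit): all 37 → value 159, running total 319.00
- option 3 (143/40 per unit): 16 of 40 → value 16×143/40 = 57.2000, running total 376.20
Total 376.20.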